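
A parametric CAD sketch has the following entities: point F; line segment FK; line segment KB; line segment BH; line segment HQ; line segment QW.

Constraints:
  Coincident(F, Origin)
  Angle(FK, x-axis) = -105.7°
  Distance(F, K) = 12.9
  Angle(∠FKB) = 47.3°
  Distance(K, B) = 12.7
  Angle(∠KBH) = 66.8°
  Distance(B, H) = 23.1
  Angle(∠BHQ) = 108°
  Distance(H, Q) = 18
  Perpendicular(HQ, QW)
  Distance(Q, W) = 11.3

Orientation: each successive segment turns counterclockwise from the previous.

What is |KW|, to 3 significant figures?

15.7

∠BHQ = 108.0° gives HQ at -148° from the x-axis; with |HQ| = 18.0, Q = (-25.2, -1.46). The perpendicularity gives QW at right angles to HQ, so QW runs at -57.8°; with |QW| = 11.3, W = (-19.1, -11.0). Then |KW| = |W − K| = 15.7.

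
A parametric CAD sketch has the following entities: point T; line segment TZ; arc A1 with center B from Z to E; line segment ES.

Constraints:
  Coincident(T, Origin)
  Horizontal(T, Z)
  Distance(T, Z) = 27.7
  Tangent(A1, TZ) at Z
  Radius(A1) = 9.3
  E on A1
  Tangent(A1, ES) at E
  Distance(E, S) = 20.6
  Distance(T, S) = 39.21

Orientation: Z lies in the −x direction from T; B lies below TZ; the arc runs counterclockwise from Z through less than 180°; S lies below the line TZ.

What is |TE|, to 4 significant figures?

38.22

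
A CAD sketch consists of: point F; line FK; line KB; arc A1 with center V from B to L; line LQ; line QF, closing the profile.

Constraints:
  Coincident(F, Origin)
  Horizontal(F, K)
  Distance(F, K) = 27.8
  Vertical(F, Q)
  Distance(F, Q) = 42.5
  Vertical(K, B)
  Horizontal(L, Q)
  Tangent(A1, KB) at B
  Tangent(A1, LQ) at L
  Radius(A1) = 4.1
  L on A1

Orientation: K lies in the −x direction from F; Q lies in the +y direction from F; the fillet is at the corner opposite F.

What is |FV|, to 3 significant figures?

45.1

FQ is vertical with |FQ| = 42.5 and Q on the +y side, so Q = (0.00, 42.5). The virtual corner opposite F is at (-27.8, 42.5). A1 meets KB tangentially, so VB is at right angles to KB and tangency of A1 to LQ means the radius VL is perpendicular to LQ, with radius 4.1, so the center V sits 4.1 in from both sides at V = (-23.7, 38.4). Then |FV| = |V − F| = 45.1.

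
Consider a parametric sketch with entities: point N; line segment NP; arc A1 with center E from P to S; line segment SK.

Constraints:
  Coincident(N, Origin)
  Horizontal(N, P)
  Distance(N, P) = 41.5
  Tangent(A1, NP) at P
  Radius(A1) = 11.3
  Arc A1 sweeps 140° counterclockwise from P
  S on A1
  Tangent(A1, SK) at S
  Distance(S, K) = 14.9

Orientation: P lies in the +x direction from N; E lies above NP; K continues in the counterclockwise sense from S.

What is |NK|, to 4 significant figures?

47.62

N is at the origin; N and P share the same y with |NP| = 41.5 and P on the +x side, so P = (41.50, 0.000). Since A1 is tangent to NP there, EP ⟂ NP, so E = P + (0, 11.3) = (41.50, 11.30). On A1, P sits at bearing -90° from E; a 140° counterclockwise sweep puts S at bearing 50°, so S = E + 11.3·(cos 50°, sin 50°) = (48.76, 19.96). A1 meets SK tangentially, so ES is at right angles to SK, so SK runs along (−sin 50°, cos 50°); with |SK| = 14.9, K = (37.35, 29.53). Then |NK| = |K − N| = 47.62.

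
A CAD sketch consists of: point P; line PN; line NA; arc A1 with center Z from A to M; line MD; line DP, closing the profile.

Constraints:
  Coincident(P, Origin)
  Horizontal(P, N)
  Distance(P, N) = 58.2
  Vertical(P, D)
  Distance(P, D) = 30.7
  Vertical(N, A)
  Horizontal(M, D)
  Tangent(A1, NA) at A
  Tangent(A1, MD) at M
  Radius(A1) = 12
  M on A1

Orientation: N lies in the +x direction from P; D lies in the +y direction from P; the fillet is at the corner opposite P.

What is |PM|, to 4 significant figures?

55.47

P is at the origin; P and N share the same y with |PN| = 58.2 and N on the +x side, so N = (58.20, 0.000). PD is vertical with |PD| = 30.7 and D on the +y side, so D = (0.000, 30.70). The virtual corner opposite P is at (58.20, 30.70). Since A1 is tangent to NA there, ZA ⟂ NA and tangency of A1 to MD means the radius ZM is perpendicular to MD, with radius 12.0, so the center Z sits 12.0 in from both sides at Z = (46.20, 18.70). That places the tangent points at A = (58.20, 18.70) on NA and M = (46.20, 30.70) on MD. Then |PM| = |M − P| = 55.47.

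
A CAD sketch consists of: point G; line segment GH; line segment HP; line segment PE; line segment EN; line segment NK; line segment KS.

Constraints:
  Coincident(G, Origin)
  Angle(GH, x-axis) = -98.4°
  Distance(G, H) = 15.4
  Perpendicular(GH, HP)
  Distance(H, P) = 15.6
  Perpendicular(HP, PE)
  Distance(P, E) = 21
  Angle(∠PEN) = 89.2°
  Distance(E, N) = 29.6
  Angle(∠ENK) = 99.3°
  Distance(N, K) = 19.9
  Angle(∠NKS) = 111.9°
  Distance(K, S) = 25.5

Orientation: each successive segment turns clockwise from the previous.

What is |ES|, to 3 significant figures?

34.6

G is at the origin; GH runs at -98.4° with length 15.4, so H = (-2.25, -15.2). The perpendicularity gives HP at right angles to GH, so HP runs at 172°; with |HP| = 15.6, P = (-17.7, -13.0). HP is perpendicular to PE, so PE runs at 81.6°; with |PE| = 21.0, E = (-14.6, 7.82). ∠PEN = 89.2° gives EN at -9.20° from the x-axis; with |EN| = 29.6, N = (14.6, 3.09). ∠ENK = 99.3° gives NK at -89.9° from the x-axis; with |NK| = 19.9, K = (14.6, -16.8). ∠NKS = 111.9° gives KS at -158° from the x-axis; with |KS| = 25.5, S = (-9.00, -26.4). Then |ES| = |S − E| = 34.6.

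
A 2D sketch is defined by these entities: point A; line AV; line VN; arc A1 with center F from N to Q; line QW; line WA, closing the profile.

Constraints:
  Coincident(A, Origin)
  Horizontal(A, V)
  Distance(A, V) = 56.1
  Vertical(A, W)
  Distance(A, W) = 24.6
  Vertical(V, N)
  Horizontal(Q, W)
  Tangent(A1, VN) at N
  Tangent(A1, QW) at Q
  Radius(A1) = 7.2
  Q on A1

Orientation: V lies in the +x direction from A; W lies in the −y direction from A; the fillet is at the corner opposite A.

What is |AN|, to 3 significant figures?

58.7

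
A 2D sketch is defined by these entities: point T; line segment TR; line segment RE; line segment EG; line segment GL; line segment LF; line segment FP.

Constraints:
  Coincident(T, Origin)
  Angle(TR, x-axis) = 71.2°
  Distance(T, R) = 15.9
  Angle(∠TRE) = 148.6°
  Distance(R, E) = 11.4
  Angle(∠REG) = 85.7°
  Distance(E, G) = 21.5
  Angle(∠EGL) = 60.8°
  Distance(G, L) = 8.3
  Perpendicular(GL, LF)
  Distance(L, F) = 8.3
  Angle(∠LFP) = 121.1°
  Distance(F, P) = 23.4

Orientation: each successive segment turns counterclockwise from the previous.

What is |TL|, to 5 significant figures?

18.540

T is at the origin; TR runs at 71.2° with length 15.9, so R = (5.1240, 15.052). ∠TRE = 148.6° gives RE at 102.60° from the x-axis; with |RE| = 11.4, E = (2.6372, 26.177). ∠REG = 85.7° gives EG at -163.10° from the x-axis; with |EG| = 21.5, G = (-17.934, 19.927). ∠EGL = 60.8° gives GL at -43.900° from the x-axis; with |GL| = 8.3, L = (-11.954, 14.172). Then |TL| = |L − T| = 18.540.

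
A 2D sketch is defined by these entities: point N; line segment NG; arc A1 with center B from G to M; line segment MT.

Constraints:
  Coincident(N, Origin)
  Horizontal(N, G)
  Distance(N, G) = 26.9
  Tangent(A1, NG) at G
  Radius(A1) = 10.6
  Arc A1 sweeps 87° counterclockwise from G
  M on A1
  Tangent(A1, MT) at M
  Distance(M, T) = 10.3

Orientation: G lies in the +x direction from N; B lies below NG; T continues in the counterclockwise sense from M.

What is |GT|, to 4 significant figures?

23.18

N is at the origin; NG is horizontal with |NG| = 26.9 and G on the +x side, so G = (26.90, 0.000). Tangency of A1 to NG means the radius BG is perpendicular to NG, so B = G + (0, -10.6) = (26.90, -10.60). On A1, G sits at bearing 90° from B; an 87° counterclockwise sweep puts M at bearing 177°, so M = B + 10.6·(cos 177°, sin 177°) = (16.31, -10.05). The tangent condition forces BM to be normal to MT, so MT runs along (−sin 177°, cos 177°); with |MT| = 10.3, T = (15.78, -20.33). Then |GT| = |T − G| = 23.18.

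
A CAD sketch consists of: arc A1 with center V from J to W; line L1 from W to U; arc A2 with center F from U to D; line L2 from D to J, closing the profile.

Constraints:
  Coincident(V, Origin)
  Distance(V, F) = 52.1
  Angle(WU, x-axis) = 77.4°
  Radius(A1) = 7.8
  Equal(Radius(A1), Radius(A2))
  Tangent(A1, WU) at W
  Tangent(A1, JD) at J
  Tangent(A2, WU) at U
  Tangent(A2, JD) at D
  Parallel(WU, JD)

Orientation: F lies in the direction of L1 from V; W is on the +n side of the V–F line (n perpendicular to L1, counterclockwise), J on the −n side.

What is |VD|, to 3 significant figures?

52.7

The slot axis is L1's direction at 77.4°, so u = (cos 77.4°, sin 77.4°) = (0.218, 0.976) and n = (−sin 77.4°, cos 77.4°) = (-0.976, 0.218). V is at the origin and F lies 52.1 along u from V, so F = 52.1·u = (11.4, 50.8). Tangency of A1 to both parallel lines with radius 7.8 puts W and J at V ± 7.8·n: W = (-7.61, 1.70), J = (7.61, -1.70). Equal radii place U and D the same way about F: U = F + 7.8·n = (3.75, 52.5), D = F − 7.8·n = (19.0, 49.1). Then |VD| = |D − V| = 52.7.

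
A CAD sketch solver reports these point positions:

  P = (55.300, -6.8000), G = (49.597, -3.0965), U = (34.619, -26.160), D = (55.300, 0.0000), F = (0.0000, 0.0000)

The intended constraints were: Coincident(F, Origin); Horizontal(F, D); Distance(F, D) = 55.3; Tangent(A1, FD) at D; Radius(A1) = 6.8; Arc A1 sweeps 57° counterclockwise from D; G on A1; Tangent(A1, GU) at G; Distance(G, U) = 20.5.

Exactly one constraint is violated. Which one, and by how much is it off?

Distance(G, U) = 20.5 — off by 7.00.

F = (0.00, 0.00) ✓; F.y = 0.00, D.y = 0.00 ✓; |FD| = 55.30 ✓; ∠(PD, DF) = 90.00° ✓; |PD| = 6.800 ✓; bearing(P→G) − bearing(P→D) = 57.00° ✓; |PG| = 6.800 ✓; ∠(PG, GU) = 90.00° ✓; |GU| = 27.50 ✗.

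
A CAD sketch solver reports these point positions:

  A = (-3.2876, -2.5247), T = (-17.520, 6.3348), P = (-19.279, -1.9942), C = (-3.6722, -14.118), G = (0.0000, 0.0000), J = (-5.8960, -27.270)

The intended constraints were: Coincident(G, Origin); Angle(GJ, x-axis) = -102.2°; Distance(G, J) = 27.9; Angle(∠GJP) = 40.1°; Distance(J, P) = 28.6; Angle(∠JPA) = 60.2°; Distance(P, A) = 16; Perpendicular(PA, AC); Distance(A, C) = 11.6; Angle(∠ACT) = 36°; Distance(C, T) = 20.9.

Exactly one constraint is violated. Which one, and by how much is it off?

Distance(C, T) = 20.9 — off by 3.80.

G = (0.00, 0.00) ✓; GJ at -102.2° ✓; |GJ| = 27.90 ✓; ∠GJP = 40.10° ✓; |JP| = 28.60 ✓; ∠JPA = 60.20° ✓; |PA| = 16.00 ✓; ∠(PA, AC) = 90.00° ✓; |AC| = 11.60 ✓; ∠ACT = 36.00° ✓; |CT| = 24.70 ✗.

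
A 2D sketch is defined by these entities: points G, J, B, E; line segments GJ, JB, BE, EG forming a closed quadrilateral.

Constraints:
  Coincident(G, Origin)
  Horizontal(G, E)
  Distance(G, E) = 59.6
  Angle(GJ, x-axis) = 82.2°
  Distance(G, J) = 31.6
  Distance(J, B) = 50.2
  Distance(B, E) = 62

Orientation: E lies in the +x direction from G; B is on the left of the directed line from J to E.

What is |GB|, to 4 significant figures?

75.41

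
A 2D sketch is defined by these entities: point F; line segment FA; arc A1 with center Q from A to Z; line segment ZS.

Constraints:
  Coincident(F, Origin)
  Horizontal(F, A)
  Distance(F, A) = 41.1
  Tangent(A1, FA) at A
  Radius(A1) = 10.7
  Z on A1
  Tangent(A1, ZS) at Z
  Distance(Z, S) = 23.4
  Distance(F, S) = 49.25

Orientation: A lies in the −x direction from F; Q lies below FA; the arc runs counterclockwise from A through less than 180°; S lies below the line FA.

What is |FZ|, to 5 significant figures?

52.323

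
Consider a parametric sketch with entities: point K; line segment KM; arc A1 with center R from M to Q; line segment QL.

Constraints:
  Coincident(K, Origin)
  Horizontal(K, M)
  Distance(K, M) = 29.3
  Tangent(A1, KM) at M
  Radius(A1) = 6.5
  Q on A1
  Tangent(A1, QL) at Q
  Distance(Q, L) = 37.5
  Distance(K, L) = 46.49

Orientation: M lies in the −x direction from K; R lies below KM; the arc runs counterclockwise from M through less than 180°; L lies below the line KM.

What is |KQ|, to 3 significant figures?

36.3

Checks: |RQ| = 6.500 ✓; ∠(RQ, QL) = 90.00° ✓; |QL| = 37.50 ✓; |KL| = 46.49 ✓.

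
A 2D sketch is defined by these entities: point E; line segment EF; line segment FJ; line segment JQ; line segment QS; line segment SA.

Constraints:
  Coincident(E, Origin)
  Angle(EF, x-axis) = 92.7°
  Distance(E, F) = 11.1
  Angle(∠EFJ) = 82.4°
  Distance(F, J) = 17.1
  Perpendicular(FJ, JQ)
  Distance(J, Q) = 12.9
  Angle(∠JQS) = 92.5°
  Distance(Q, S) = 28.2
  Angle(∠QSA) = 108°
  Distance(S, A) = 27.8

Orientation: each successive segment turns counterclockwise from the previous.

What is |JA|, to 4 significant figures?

39.74

E is at the origin; EF runs at 92.7° with length 11.1, so F = (-0.5229, 11.09). ∠EFJ = 82.4° gives FJ at -169.7° from the x-axis; with |FJ| = 17.1, J = (-17.35, 8.030). FJ ⟂ JQ, so JQ runs at -79.70°; with |JQ| = 12.9, Q = (-15.04, -4.662). ∠JQS = 92.5° gives QS at 7.800° from the x-axis; with |QS| = 28.2, S = (12.90, -0.8348). ∠QSA = 108.0° gives SA at 79.80° from the x-axis; with |SA| = 27.8, A = (17.82, 26.53). Then |JA| = |A − J| = 39.74.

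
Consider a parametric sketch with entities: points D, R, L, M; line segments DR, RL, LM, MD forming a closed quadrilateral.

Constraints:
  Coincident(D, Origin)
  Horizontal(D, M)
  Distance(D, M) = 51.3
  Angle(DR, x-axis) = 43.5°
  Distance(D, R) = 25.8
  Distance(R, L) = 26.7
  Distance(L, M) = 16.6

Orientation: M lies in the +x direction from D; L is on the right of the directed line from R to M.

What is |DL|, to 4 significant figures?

35.21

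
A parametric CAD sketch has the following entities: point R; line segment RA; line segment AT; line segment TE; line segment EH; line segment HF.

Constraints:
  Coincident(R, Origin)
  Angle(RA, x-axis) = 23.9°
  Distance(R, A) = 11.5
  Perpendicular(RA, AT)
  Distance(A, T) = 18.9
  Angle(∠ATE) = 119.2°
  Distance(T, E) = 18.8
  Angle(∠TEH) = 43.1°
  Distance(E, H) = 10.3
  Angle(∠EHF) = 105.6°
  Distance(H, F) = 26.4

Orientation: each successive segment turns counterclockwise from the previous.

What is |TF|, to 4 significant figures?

13.11

R is at the origin; RA runs at 23.9° with length 11.5, so A = (10.51, 4.659). RA ⟂ AT, so AT runs at 113.9°; with |AT| = 18.9, T = (2.857, 21.94). ∠ATE = 119.2° gives TE at 174.7° from the x-axis; with |TE| = 18.8, E = (-15.86, 23.68). ∠TEH = 43.1° gives EH at -48.40° from the x-axis; with |EH| = 10.3, H = (-9.024, 15.97). ∠EHF = 105.6° gives HF at 26.00° from the x-axis; with |HF| = 26.4, F = (14.70, 27.55). Then |TF| = |F − T| = 13.11.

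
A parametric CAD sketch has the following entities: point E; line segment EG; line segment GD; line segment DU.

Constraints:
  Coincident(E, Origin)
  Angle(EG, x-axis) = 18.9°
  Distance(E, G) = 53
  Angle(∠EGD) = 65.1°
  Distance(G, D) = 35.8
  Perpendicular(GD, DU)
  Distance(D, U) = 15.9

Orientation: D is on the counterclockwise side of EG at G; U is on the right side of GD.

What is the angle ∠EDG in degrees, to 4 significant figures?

74.33°

E is at the origin; EG runs at 18.9° with length 53.0, so G = 53.0·(cos 18.9°, sin 18.9°) = (50.14, 17.17). ∠EGD = 65.1°, so GD runs at 18.9° + (180° − 65.1°) = 133.8° from the x-axis; with |GD| = 35.8, D = G + 35.8·(cos 133.8°, sin 133.8°) = (25.36, 43.01). Then cos ∠EDG = DE·DG / (|DE||DG|), giving 74.33°.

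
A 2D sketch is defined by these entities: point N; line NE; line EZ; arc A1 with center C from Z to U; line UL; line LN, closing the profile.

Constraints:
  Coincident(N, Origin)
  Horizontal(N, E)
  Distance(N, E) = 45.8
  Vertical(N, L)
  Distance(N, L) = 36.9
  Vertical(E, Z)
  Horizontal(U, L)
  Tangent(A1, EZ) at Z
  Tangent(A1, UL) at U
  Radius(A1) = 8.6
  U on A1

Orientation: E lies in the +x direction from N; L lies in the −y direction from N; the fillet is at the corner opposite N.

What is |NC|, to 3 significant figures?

46.7

NL is vertical with |NL| = 36.9 and L on the −y side, so L = (0.00, -36.9). The virtual corner opposite N is at (45.8, -36.9). Tangency of A1 to EZ means the radius CZ is perpendicular to EZ and A1 meets UL tangentially, so CU is at right angles to UL, with radius 8.6, so the center C sits 8.6 in from both sides at C = (37.2, -28.3). Then |NC| = |C − N| = 46.7.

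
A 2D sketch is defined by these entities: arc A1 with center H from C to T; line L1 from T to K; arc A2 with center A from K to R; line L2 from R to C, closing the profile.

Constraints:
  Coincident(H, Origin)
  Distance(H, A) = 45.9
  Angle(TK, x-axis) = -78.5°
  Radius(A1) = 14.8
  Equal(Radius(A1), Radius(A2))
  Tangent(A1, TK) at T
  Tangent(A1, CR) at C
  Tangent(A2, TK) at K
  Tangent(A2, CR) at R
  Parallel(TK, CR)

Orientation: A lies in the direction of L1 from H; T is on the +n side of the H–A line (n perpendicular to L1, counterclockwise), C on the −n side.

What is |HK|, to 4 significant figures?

48.23

The slot axis is L1's direction at -78.5°, so u = (cos -78.5°, sin -78.5°) = (0.1994, -0.9799) and n = (−sin -78.5°, cos -78.5°) = (0.9799, 0.1994). H is at the origin and A lies 45.9 along u from H, so A = 45.9·u = (9.151, -44.98). Tangency of A1 to both parallel lines with radius 14.8 puts T and C at H ± 14.8·n: T = (14.50, 2.951), C = (-14.50, -2.951). Equal radii place K and R the same way about A: K = A + 14.8·n = (23.65, -42.03), R = A − 14.8·n = (-5.352, -47.93). Then |HK| = |K − H| = 48.23.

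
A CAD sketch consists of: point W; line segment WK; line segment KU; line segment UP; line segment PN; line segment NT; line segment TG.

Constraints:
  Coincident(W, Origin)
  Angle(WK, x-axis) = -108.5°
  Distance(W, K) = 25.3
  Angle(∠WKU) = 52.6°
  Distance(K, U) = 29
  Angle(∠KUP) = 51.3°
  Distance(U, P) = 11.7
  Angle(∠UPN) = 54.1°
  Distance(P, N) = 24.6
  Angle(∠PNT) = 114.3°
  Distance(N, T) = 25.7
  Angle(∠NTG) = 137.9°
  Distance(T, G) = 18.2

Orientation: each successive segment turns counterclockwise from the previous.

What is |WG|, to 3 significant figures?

62.9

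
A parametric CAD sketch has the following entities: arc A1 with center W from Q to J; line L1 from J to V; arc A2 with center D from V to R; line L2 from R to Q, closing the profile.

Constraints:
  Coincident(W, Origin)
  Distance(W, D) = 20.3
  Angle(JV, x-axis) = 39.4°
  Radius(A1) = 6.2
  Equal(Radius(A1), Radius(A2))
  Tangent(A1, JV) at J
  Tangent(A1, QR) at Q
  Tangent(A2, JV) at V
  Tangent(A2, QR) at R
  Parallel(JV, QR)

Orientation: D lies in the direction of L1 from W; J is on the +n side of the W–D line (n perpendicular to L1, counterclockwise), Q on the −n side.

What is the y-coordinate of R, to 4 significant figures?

8.094

The slot axis is L1's direction at 39.4°, so u = (cos 39.4°, sin 39.4°) = (0.7727, 0.6347) and n = (−sin 39.4°, cos 39.4°) = (-0.6347, 0.7727). W is at the origin and D lies 20.3 along u from W, so D = 20.3·u = (15.69, 12.89). Tangency of A1 to both parallel lines with radius 6.2 puts J and Q at W ± 6.2·n: J = (-3.935, 4.791), Q = (3.935, -4.791). Equal radii place V and R the same way about D: V = D + 6.2·n = (11.75, 17.68), R = D − 6.2·n = (19.62, 8.094). So R.y = 8.094.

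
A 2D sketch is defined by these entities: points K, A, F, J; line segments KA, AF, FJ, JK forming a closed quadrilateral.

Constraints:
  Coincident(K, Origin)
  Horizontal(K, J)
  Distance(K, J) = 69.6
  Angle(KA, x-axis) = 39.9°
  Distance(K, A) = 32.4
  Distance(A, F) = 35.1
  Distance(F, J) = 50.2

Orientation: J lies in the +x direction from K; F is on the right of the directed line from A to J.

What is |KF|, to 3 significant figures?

25.7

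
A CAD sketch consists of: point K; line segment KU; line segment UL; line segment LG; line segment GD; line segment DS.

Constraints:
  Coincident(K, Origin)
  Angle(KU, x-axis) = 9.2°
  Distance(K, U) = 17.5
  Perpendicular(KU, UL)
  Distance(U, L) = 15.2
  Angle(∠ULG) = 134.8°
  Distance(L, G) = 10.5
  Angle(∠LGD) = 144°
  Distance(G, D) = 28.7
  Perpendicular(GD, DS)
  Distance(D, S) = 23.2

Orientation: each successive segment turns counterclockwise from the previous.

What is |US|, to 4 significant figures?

39.57

∠LGD = 144.0° gives GD at -179.6° from the x-axis; with |GD| = 28.7, D = (-22.39, 23.71). The perpendicularity gives DS at right angles to GD, so DS runs at -89.60°; with |DS| = 23.2, S = (-22.23, 0.5149). Then |US| = |S − U| = 39.57.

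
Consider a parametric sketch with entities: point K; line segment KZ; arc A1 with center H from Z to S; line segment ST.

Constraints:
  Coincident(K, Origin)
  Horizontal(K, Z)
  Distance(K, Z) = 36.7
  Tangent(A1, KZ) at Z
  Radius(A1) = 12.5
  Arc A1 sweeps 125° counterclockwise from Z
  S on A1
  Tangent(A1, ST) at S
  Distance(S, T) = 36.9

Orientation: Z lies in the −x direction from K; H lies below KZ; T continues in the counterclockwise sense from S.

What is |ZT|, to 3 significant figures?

51.1

On A1, Z sits at bearing 90° from H; a 125° counterclockwise sweep puts S at bearing 215°, so S = H + 12.5·(cos 215°, sin 215°) = (-46.9, -19.7). Tangency of A1 to ST means the radius HS is perpendicular to ST, so ST runs along (−sin 215°, cos 215°); with |ST| = 36.9, T = (-25.8, -49.9). Then |ZT| = |T − Z| = 51.1.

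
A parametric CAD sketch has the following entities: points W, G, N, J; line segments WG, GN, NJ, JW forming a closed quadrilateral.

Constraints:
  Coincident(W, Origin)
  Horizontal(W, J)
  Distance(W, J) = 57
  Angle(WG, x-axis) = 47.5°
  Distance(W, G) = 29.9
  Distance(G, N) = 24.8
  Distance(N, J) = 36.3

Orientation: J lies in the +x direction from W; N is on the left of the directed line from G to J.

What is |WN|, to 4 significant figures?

53.81

Checks: |GN| = 24.80 ✓; |NJ| = 36.30 ✓.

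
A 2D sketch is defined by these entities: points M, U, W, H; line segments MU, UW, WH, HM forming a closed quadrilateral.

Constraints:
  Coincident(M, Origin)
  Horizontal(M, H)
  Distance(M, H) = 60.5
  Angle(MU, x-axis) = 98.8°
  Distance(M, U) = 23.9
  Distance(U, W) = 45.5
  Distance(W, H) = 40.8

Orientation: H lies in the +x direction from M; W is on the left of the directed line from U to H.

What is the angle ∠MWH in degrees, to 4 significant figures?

78.37°

Checks: |UW| = 45.50 ✓; |WH| = 40.80 ✓.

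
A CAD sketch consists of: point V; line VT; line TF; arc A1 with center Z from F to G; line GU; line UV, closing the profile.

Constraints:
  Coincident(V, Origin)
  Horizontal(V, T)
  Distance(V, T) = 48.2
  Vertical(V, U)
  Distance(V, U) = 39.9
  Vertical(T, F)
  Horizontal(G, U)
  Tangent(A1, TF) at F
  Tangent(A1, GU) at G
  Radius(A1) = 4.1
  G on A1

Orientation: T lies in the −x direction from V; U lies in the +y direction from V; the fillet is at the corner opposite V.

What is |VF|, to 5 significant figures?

60.041

V is at the origin; VT is horizontal with |VT| = 48.2 and T on the −x side, so T = (-48.200, 0.0000). VU is vertical with |VU| = 39.9 and U on the +y side, so U = (0.0000, 39.900). The virtual corner opposite V is at (-48.200, 39.900). A1 meets TF tangentially, so ZF is at right angles to TF and tangency of A1 to GU means the radius ZG is perpendicular to GU, with radius 4.1, so the center Z sits 4.1 in from both sides at Z = (-44.100, 35.800). That places the tangent points at F = (-48.200, 35.800) on TF and G = (-44.100, 39.900) on GU. Then |VF| = |F − V| = 60.041.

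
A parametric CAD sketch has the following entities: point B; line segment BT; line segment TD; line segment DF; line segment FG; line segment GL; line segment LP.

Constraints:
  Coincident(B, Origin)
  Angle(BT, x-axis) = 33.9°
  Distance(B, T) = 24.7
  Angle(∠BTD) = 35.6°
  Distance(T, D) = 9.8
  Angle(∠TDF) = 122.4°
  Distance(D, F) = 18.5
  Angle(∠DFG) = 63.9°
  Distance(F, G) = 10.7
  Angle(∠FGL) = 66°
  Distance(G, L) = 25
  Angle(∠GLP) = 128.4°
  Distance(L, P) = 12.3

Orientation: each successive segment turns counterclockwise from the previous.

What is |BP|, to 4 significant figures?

26.99

B is at the origin; BT runs at 33.9° with length 24.7, so T = (20.50, 13.78). ∠BTD = 35.6° gives TD at 178.3° from the x-axis; with |TD| = 9.8, D = (10.71, 14.07). ∠TDF = 122.4° gives DF at -124.1° from the x-axis; with |DF| = 18.5, F = (0.3338, -1.252). ∠DFG = 63.9° gives FG at -8.000° from the x-axis; with |FG| = 10.7, G = (10.93, -2.741). ∠FGL = 66.0° gives GL at 106.0° from the x-axis; with |GL| = 25.0, L = (4.039, 21.29). ∠GLP = 128.4° gives LP at 157.6° from the x-axis; with |LP| = 12.3, P = (-7.333, 25.98). Then |BP| = |P − B| = 26.99.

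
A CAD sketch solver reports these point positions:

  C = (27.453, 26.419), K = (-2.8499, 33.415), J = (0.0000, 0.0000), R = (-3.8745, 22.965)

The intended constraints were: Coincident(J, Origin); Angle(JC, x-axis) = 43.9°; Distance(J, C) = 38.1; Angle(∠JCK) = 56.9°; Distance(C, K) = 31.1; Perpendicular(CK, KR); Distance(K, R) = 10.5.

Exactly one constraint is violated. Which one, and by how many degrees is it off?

Perpendicular(CK, KR) — off by 7.40°.

J = (0.00, 0.00) ✓; JC at 43.90° ✓; |JC| = 38.10 ✓; ∠JCK = 56.90° ✓; |CK| = 31.10 ✓; ∠(CK, KR) = 97.40° ✗; |KR| = 10.50 ✓.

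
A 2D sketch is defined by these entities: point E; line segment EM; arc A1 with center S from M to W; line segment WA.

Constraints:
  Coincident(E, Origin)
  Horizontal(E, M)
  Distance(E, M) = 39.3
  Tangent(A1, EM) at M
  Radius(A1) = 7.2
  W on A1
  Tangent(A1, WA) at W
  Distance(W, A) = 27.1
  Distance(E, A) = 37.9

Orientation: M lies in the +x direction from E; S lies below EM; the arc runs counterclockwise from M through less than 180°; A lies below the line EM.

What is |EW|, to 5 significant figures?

32.890

Checks: ∠(SM, ME) = 90.00° ✓; |SM| = 7.200 ✓; |SW| = 7.200 ✓; ∠(SW, WA) = 90.00° ✓; |WA| = 27.10 ✓; |EA| = 37.90 ✓.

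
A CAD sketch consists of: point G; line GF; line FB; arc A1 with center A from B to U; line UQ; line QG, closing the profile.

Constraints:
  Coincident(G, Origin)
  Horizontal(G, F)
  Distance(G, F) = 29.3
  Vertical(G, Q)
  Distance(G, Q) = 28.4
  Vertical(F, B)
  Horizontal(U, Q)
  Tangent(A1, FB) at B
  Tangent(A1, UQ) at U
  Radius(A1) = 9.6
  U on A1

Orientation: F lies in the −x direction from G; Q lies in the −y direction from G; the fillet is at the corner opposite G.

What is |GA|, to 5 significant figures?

27.231

GQ is vertical with |GQ| = 28.4 and Q on the −y side, so Q = (0.0000, -28.400). The virtual corner opposite G is at (-29.300, -28.400). Since A1 is tangent to FB there, AB ⟂ FB and tangency of A1 to UQ means the radius AU is perpendicular to UQ, with radius 9.6, so the center A sits 9.6 in from both sides at A = (-19.700, -18.800). Then |GA| = |A − G| = 27.231.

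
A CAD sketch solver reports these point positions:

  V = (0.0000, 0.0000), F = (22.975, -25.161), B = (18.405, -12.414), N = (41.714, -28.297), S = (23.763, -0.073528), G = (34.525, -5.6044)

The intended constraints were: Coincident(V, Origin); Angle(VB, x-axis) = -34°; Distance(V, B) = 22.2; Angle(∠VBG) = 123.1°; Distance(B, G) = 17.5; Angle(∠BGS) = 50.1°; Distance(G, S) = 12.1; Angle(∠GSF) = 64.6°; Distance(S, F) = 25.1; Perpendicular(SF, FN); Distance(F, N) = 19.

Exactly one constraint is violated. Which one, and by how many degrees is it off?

Perpendicular(SF, FN) — off by 7.70°.

V = (0.00, 0.00) ✓; VB at -34.00° ✓; |VB| = 22.20 ✓; ∠VBG = 123.1° ✓; |BG| = 17.50 ✓; ∠BGS = 50.10° ✓; |GS| = 12.10 ✓; ∠GSF = 64.60° ✓; |SF| = 25.10 ✓; ∠(SF, FN) = 82.30° ✗; |FN| = 19.00 ✓.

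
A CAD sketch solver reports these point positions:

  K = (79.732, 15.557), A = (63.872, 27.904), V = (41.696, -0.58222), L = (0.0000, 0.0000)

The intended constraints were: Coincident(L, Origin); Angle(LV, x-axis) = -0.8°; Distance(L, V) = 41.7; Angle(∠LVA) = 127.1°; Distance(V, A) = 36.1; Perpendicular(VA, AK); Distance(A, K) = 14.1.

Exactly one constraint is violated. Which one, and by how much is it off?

Distance(A, K) = 14.1 — off by 6.00.

L = (0.00, 0.00) ✓; LV at -0.8000° ✓; |LV| = 41.70 ✓; ∠LVA = 127.1° ✓; |VA| = 36.10 ✓; ∠(VA, AK) = 90.00° ✓; |AK| = 20.10 ✗.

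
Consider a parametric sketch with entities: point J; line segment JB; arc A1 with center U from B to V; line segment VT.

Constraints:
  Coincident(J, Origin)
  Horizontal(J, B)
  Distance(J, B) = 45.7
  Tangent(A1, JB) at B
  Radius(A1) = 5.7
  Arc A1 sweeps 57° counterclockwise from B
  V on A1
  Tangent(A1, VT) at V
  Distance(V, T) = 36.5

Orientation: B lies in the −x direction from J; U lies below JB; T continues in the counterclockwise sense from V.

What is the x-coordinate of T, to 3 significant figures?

-70.4

On A1, B sits at bearing 90° from U; a 57° counterclockwise sweep puts V at bearing 147°, so V = U + 5.7·(cos 147°, sin 147°) = (-50.5, -2.60). The tangent condition forces UV to be normal to VT, so VT runs along (−sin 147°, cos 147°); with |VT| = 36.5, T = (-70.4, -33.2). So T.x = -70.4.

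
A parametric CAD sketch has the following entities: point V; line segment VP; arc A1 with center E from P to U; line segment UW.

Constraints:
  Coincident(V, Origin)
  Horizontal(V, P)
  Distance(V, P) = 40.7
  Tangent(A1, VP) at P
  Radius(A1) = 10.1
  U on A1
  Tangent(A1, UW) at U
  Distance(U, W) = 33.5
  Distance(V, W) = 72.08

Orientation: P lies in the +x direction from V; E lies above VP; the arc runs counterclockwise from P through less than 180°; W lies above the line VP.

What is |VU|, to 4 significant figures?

50.77

Checks: |EU| = 10.10 ✓; ∠(EU, UW) = 90.00° ✓; |UW| = 33.50 ✓; |VW| = 72.08 ✓.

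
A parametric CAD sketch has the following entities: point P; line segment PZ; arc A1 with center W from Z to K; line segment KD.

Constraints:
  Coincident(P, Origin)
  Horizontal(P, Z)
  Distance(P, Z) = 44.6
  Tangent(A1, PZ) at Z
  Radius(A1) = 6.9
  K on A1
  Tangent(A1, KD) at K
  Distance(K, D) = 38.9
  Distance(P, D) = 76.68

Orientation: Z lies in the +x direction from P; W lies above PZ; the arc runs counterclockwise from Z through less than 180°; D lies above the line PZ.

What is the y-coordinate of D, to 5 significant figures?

40.765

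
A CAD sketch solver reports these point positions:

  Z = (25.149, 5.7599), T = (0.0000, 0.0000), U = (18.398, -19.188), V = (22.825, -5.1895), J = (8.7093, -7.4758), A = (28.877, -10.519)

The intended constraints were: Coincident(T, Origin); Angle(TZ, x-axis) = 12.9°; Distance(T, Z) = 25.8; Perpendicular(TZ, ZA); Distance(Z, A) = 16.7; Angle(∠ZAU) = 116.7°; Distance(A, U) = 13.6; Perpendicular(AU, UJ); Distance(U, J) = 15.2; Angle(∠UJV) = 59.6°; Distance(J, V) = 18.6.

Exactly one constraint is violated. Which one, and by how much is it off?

Distance(J, V) = 18.6 — off by 4.30.

T = (0.00, 0.00) ✓; TZ at 12.90° ✓; |TZ| = 25.80 ✓; ∠(TZ, ZA) = 90.00° ✓; |ZA| = 16.70 ✓; ∠ZAU = 116.7° ✓; |AU| = 13.60 ✓; ∠(AU, UJ) = 90.00° ✓; |UJ| = 15.20 ✓; ∠UJV = 59.60° ✓; |JV| = 14.30 ✗.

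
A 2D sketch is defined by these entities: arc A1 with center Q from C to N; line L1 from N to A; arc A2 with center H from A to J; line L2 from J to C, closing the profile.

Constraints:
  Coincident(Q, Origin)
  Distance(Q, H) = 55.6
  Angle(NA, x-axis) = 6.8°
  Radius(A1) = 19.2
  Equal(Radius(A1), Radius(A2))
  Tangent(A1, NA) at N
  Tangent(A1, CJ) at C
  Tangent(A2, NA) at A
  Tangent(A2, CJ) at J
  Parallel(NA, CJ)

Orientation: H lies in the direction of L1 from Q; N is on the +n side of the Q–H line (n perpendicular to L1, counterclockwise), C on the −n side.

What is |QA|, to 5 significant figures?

58.822

The slot axis is L1's direction at 6.8°, so u = (cos 6.8°, sin 6.8°) = (0.99297, 0.11840) and n = (−sin 6.8°, cos 6.8°) = (-0.11840, 0.99297). Q is at the origin and H lies 55.6 along u from Q, so H = 55.6·u = (55.209, 6.5833). Tangency of A1 to both parallel lines with radius 19.2 puts N and C at Q ± 19.2·n: N = (-2.2734, 19.065), C = (2.2734, -19.065). Equal radii place A and J the same way about H: A = H + 19.2·n = (52.936, 25.648), J = H − 19.2·n = (57.482, -12.482). Then |QA| = |A − Q| = 58.822.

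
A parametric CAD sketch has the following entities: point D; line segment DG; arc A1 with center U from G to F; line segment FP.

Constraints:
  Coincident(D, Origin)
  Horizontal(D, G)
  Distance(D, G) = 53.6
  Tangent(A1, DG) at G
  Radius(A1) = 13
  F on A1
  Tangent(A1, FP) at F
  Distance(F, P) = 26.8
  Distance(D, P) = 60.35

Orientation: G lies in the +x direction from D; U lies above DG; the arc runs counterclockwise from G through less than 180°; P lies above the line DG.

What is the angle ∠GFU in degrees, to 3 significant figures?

22.7°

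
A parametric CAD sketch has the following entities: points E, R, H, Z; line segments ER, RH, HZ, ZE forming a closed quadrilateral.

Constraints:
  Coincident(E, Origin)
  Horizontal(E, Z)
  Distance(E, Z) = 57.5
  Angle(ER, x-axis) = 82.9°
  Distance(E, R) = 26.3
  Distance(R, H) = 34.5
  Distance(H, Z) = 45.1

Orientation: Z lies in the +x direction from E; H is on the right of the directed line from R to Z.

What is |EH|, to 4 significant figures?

14.72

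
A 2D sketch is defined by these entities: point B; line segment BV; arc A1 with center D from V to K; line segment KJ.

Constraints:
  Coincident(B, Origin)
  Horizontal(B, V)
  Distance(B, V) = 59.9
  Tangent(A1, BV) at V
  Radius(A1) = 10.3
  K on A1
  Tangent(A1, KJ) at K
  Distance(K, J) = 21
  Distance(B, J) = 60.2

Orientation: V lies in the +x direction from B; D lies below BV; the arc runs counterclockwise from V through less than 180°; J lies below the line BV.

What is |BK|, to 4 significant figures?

50.83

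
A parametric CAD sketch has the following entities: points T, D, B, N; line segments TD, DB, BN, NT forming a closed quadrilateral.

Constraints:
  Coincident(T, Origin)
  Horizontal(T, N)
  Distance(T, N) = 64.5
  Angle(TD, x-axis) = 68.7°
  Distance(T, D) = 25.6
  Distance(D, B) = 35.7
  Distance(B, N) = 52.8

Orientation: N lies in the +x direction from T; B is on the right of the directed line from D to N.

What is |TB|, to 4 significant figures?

17.46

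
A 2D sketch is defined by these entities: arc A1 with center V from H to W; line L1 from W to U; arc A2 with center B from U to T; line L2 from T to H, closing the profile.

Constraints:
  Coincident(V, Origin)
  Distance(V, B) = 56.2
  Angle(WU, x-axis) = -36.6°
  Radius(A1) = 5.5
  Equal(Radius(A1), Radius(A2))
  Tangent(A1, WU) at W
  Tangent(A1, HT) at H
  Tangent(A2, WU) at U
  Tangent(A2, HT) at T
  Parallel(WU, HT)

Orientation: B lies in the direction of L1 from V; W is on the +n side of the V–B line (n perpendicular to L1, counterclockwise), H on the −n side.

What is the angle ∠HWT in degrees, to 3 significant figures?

78.9°

The slot axis is L1's direction at -36.6°, so u = (cos -36.6°, sin -36.6°) = (0.803, -0.596) and n = (−sin -36.6°, cos -36.6°) = (0.596, 0.803). V is at the origin and B lies 56.2 along u from V, so B = 56.2·u = (45.1, -33.5). Tangency of A1 to both parallel lines with radius 5.5 puts W and H at V ± 5.5·n: W = (3.28, 4.42), H = (-3.28, -4.42). Equal radii place U and T the same way about B: U = B + 5.5·n = (48.4, -29.1), T = B − 5.5·n = (41.8, -37.9). Then cos ∠HWT = WH·WT / (|WH||WT|), giving 78.9°.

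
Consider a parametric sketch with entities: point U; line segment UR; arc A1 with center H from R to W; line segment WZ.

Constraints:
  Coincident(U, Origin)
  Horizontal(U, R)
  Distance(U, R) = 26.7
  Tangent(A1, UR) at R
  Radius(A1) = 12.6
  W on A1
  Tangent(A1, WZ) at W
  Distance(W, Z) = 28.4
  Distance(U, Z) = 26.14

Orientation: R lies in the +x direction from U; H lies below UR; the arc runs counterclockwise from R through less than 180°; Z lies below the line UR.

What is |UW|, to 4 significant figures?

17.66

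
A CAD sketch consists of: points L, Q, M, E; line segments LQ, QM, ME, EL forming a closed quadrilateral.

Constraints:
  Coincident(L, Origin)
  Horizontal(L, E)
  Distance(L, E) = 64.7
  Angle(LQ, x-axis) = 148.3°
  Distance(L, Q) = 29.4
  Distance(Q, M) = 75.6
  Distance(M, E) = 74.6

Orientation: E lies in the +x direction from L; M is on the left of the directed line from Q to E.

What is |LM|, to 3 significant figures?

73.2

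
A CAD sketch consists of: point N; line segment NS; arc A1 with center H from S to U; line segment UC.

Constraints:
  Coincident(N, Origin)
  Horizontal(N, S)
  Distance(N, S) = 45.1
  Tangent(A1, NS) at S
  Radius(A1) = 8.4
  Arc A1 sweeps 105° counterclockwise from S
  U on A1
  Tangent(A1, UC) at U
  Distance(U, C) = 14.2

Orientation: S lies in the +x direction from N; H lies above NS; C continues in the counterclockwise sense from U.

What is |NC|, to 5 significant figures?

55.173

N is at the origin; NS is horizontal with |NS| = 45.1 and S on the +x side, so S = (45.100, 0.0000). Since A1 is tangent to NS there, HS ⟂ NS, so H = S + (0, 8.4) = (45.100, 8.4000). On A1, S sits at bearing -90° from H; a 105° counterclockwise sweep puts U at bearing 15°, so U = H + 8.4·(cos 15°, sin 15°) = (53.214, 10.574). Tangency of A1 to UC means the radius HU is perpendicular to UC, so UC runs along (−sin 15°, cos 15°); with |UC| = 14.2, C = (49.539, 24.290). Then |NC| = |C − N| = 55.173.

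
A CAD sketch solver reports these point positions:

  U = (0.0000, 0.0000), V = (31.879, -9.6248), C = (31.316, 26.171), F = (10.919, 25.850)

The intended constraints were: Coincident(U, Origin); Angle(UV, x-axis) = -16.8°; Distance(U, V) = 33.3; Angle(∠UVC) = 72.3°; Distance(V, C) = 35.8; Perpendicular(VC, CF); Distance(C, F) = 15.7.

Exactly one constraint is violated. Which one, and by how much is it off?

Distance(C, F) = 15.7 — off by 4.70.

U = (0.00, 0.00) ✓; UV at -16.80° ✓; |UV| = 33.30 ✓; ∠UVC = 72.30° ✓; |VC| = 35.80 ✓; ∠(VC, CF) = 90.00° ✓; |CF| = 20.40 ✗.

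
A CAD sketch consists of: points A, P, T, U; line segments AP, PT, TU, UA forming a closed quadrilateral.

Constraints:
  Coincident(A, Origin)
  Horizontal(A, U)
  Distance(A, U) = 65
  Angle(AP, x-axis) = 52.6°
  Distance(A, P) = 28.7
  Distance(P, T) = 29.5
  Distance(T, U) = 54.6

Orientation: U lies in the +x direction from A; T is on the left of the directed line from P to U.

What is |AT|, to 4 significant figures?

58.20

Checks: |PT| = 29.50 ✓; |TU| = 54.60 ✓.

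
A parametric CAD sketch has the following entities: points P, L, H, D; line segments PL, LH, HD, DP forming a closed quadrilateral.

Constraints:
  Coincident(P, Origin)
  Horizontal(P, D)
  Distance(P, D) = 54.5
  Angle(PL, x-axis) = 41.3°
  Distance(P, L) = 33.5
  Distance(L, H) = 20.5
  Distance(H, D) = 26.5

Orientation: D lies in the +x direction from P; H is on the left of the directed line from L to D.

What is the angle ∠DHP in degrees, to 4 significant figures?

81.19°

P is at the origin; P and D share the same y with |PD| = 54.5 and D in +x, so D = (54.5, 0). PL runs at 41.3° with |PL| = 33.5, so L = (25.17, 22.11). H is determined by |LH| = 20.5 and |HD| = 26.5 together: it lies at the intersection of circle(L, 20.5) and circle(D, 26.5). With |LD| = 36.73, the foot of the radical line on LD is 14.53 from L and the perpendicular offset is √(20.5² − 14.53²) = 14.46. Taking the left-of-LD solution: H = (45.47, 24.92).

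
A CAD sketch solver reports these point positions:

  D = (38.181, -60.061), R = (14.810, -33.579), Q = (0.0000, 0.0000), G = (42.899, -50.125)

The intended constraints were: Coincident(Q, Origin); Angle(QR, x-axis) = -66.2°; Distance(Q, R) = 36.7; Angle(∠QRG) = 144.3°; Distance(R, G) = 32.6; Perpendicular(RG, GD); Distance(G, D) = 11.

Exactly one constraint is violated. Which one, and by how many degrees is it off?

Perpendicular(RG, GD) — off by 5.10°.

Q = (0.00, 0.00) ✓; QR at -66.20° ✓; |QR| = 36.70 ✓; ∠QRG = 144.3° ✓; |RG| = 32.60 ✓; ∠(RG, GD) = 84.90° ✗; |GD| = 11.00 ✓.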